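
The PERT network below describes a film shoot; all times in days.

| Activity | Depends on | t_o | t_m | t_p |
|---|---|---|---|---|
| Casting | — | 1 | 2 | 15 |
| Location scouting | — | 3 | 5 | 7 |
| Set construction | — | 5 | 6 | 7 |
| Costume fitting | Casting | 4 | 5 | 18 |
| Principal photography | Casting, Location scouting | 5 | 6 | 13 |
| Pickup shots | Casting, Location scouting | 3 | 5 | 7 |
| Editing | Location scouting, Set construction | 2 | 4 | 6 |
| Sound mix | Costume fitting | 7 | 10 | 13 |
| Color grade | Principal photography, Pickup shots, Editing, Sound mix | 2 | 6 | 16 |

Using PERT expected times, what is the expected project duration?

te_Casting = (1 + 4·2 + 15)/6 = 24/6 = 4
te_Location scouting = (3 + 4·5 + 7)/6 = 30/6 = 5
te_Set construction = (5 + 4·6 + 7)/6 = 36/6 = 6
te_Costume fitting = (4 + 4·5 + 18)/6 = 42/6 = 7
te_Principal photography = (5 + 4·6 + 13)/6 = 42/6 = 7
te_Pickup shots = (3 + 4·5 + 7)/6 = 30/6 = 5
te_Editing = (2 + 4·4 + 6)/6 = 24/6 = 4
te_Sound mix = (7 + 4·10 + 13)/6 = 60/6 = 10
te_Color grade = (2 + 4·6 + 16)/6 = 42/6 = 7

Forward pass:
ES_Casting = 0; EF_Casting = 4
ES_Location scouting = 0; EF_Location scouting = 5
ES_Set construction = 0; EF_Set construction = 6
ES_Costume fitting = 4; EF_Costume fitting = 4+7 = 11
ES_Principal photography = max(EF_Casting=4, EF_Location scouting=5) = 5; EF_Principal photography = 5+7 = 12
ES_Pickup shots = max(EF_Casting=4, EF_Location scouting=5) = 5; EF_Pickup shots = 5+5 = 10
ES_Editing = max(EF_Location scouting=5, EF_Set construction=6) = 6; EF_Editing = 6+4 = 10
ES_Sound mix = 11; EF_Sound mix = 11+10 = 21
ES_Color grade = max(EF_Principal photography=12, EF_Pickup shots=10, EF_Editing=10, EF_Sound mix=21) = 21; EF_Color grade = 21+7 = 28
Expected project duration μ = 28 days. Critical path: Casting → Costume fitting → Sound mix → Color grade.

28 days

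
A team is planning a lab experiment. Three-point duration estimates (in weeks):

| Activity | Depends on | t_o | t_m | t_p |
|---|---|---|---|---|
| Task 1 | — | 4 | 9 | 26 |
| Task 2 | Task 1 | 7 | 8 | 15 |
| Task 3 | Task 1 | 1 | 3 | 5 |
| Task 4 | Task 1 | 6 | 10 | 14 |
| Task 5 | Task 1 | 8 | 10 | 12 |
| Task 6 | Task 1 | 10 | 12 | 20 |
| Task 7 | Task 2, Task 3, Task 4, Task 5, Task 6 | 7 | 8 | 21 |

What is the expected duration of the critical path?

34 weeks

te_Task 1 = (4 + 4·9 + 26)/6 = 66/6 = 11
te_Task 2 = (7 + 4·8 + 15)/6 = 54/6 = 9
te_Task 3 = (1 + 4·3 + 5)/6 = 18/6 = 3
te_Task 4 = (6 + 4·10 + 14)/6 = 60/6 = 10
te_Task 5 = (8 + 4·10 + 12)/6 = 60/6 = 10
te_Task 6 = (10 + 4·12 + 20)/6 = 78/6 = 13
te_Task 7 = (7 + 4·8 + 21)/6 = 60/6 = 10

Forward pass:
ES_Task 1 = 0; EF_Task 1 = 11
ES_Task 2 = 11; EF_Task 2 = 11+9 = 20
ES_Task 3 = 11; EF_Task 3 = 11+3 = 14
ES_Task 4 = 11; EF_Task 4 = 11+10 = 21
ES_Task 5 = 11; EF_Task 5 = 11+10 = 21
ES_Task 6 = 11; EF_Task 6 = 11+13 = 24
ES_Task 7 = max(EF_Task 2=20, EF_Task 3=14, EF_Task 4=21, EF_Task 5=21, EF_Task 6=24) = 24; EF_Task 7 = 24+10 = 34
Expected project duration μ = 34 weeks. Critical path: Task 1 → Task 6 → Task 7.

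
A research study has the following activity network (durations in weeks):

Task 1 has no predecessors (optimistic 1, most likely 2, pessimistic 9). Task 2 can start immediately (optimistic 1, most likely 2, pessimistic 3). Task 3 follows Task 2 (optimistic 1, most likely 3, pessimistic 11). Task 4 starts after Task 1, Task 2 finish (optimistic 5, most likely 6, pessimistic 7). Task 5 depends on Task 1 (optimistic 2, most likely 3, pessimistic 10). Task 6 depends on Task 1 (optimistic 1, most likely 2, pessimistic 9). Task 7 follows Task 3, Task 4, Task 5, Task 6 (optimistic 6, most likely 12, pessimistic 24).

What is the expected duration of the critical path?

22 weeks

te_Task 1 = (1 + 4·2 + 9)/6 = 18/6 = 3
te_Task 2 = (1 + 4·2 + 3)/6 = 12/6 = 2
te_Task 3 = (1 + 4·3 + 11)/6 = 24/6 = 4
te_Task 4 = (5 + 4·6 + 7)/6 = 36/6 = 6
te_Task 5 = (2 + 4·3 + 10)/6 = 24/6 = 4
te_Task 6 = (1 + 4·2 + 9)/6 = 18/6 = 3
te_Task 7 = (6 + 4·12 + 24)/6 = 78/6 = 13

Forward pass:
ES_Task 1 = 0; EF_Task 1 = 3
ES_Task 2 = 0; EF_Task 2 = 2
ES_Task 3 = 2; EF_Task 3 = 2+4 = 6
ES_Task 4 = max(EF_Task 1=3, EF_Task 2=2) = 3; EF_Task 4 = 3+6 = 9
ES_Task 5 = 3; EF_Task 5 = 3+4 = 7
ES_Task 6 = 3; EF_Task 6 = 3+3 = 6
ES_Task 7 = max(EF_Task 3=6, EF_Task 4=9, EF_Task 5=7, EF_Task 6=6) = 9; EF_Task 7 = 9+13 = 22
Expected project duration μ = 22 weeks. Critical path: Task 1 → Task 4 → Task 7.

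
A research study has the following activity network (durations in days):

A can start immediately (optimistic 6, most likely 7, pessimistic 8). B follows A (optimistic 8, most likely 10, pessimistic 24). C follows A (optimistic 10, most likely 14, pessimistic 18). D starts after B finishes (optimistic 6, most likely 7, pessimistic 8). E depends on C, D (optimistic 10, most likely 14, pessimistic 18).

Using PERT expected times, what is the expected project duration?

40 days

te_A = (6 + 4·7 + 8)/6 = 42/6 = 7
te_B = (8 + 4·10 + 24)/6 = 72/6 = 12
te_C = (10 + 4·14 + 18)/6 = 84/6 = 14
te_D = (6 + 4·7 + 8)/6 = 42/6 = 7
te_E = (10 + 4·14 + 18)/6 = 84/6 = 14

Forward pass:
ES_A = 0; EF_A = 7
ES_B = 7; EF_B = 7+12 = 19
ES_C = 7; EF_C = 7+14 = 21
ES_D = 19; EF_D = 19+7 = 26
ES_E = max(EF_C=21, EF_D=26) = 26; EF_E = 26+14 = 40
Expected project duration μ = 40 days. Critical path: A → B → D → E.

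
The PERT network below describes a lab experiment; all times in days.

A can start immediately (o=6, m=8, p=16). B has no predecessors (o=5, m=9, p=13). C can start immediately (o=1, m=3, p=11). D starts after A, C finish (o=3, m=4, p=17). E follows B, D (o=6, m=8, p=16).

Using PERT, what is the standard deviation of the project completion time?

3.32 days

te_A = (6 + 4·8 + 16)/6 = 54/6 = 9; σ²_A = ((16−6)/6)² = 2.778
te_B = (5 + 4·9 + 13)/6 = 54/6 = 9; σ²_B = ((13−5)/6)² = 1.778
te_C = (1 + 4·3 + 11)/6 = 24/6 = 4; σ²_C = ((11−1)/6)² = 2.778
te_D = (3 + 4·4 + 17)/6 = 36/6 = 6; σ²_D = ((17−3)/6)² = 5.444
te_E = (6 + 4·8 + 16)/6 = 54/6 = 9; σ²_E = ((16−6)/6)² = 2.778

Forward pass:
ES_A = 0; EF_A = 9
ES_B = 0; EF_B = 9
ES_C = 0; EF_C = 4
ES_D = max(EF_A=9, EF_C=4) = 9; EF_D = 9+6 = 15
ES_E = max(EF_B=9, EF_D=15) = 15; EF_E = 15+9 = 24
Expected project duration μ = 24 days. Critical path: A → D → E.

Variance along critical path = 2.778 + 5.444 + 2.778 = 11.000
σ = √11.000 = 3.317 days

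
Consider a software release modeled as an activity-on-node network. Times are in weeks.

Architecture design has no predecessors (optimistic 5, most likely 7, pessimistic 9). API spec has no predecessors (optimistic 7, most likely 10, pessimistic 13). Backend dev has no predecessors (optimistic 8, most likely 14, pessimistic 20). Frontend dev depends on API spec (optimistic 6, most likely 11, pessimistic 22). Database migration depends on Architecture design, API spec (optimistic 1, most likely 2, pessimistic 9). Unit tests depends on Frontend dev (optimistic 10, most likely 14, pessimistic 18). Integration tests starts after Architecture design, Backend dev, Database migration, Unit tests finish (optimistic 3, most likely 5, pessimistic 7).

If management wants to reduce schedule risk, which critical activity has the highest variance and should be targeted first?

te_Architecture design = (5 + 4·7 + 9)/6 = 42/6 = 7; σ²_Architecture design = ((9−5)/6)² = 0.444
te_API spec = (7 + 4·10 + 13)/6 = 60/6 = 10; σ²_API spec = ((13−7)/6)² = 1.000
te_Backend dev = (8 + 4·14 + 20)/6 = 84/6 = 14; σ²_Backend dev = ((20−8)/6)² = 4.000
te_Frontend dev = (6 + 4·11 + 22)/6 = 72/6 = 12; σ²_Frontend dev = ((22−6)/6)² = 7.111
te_Database migration = (1 + 4·2 + 9)/6 = 18/6 = 3; σ²_Database migration = ((9−1)/6)² = 1.778
te_Unit tests = (10 + 4·14 + 18)/6 = 84/6 = 14; σ²_Unit tests = ((18−10)/6)² = 1.778
te_Integration tests = (3 + 4·5 + 7)/6 = 30/6 = 5; σ²_Integration tests = ((7−3)/6)² = 0.444

Forward pass:
ES_Architecture design = 0; EF_Architecture design = 7
ES_API spec = 0; EF_API spec = 10
ES_Backend dev = 0; EF_Backend dev = 14
ES_Frontend dev = 10; EF_Frontend dev = 10+12 = 22
ES_Database migration = max(EF_Architecture design=7, EF_API spec=10) = 10; EF_Database migration = 10+3 = 13
ES_Unit tests = 22; EF_Unit tests = 22+14 = 36
ES_Integration tests = max(EF_Architecture design=7, EF_Backend dev=14, EF_Database migration=13, EF_Unit tests=36) = 36; EF_Integration tests = 36+5 = 41
Expected project duration μ = 41 weeks. Critical path: API spec → Frontend dev → Unit tests → Integration tests.

Variances on critical path: σ²_API spec=1.000, σ²_Frontend dev=7.111, σ²_Unit tests=1.778, σ²_Integration tests=0.444.
Largest is σ²_Frontend dev = 7.111.

Frontend dev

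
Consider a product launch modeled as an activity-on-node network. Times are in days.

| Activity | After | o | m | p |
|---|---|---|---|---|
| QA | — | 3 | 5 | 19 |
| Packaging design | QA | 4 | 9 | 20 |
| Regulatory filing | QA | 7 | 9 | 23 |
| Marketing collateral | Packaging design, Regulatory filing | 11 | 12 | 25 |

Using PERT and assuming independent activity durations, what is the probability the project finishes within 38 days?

0.912

te_QA = (3 + 4·5 + 19)/6 = 42/6 = 7; σ²_QA = ((19−3)/6)² = 7.111
te_Packaging design = (4 + 4·9 + 20)/6 = 60/6 = 10; σ²_Packaging design = ((20−4)/6)² = 7.111
te_Regulatory filing = (7 + 4·9 + 23)/6 = 66/6 = 11; σ²_Regulatory filing = ((23−7)/6)² = 7.111
te_Marketing collateral = (11 + 4·12 + 25)/6 = 84/6 = 14; σ²_Marketing collateral = ((25−11)/6)² = 5.444

Forward pass:
ES_QA = 0; EF_QA = 7
ES_Packaging design = 7; EF_Packaging design = 7+10 = 17
ES_Regulatory filing = 7; EF_Regulatory filing = 7+11 = 18
ES_Marketing collateral = max(EF_Packaging design=17, EF_Regulatory filing=18) = 18; EF_Marketing collateral = 18+14 = 32
Expected project duration μ = 32 days. Critical path: QA → Regulatory filing → Marketing collateral.

Variance along critical path = 7.111 + 7.111 + 5.444 = 19.667; σ = √19.667 = 4.435 days.
Z = (38 − 32) / 4.435 = 1.353
P(T ≤ 38) = Φ(1.353) ≈ 0.912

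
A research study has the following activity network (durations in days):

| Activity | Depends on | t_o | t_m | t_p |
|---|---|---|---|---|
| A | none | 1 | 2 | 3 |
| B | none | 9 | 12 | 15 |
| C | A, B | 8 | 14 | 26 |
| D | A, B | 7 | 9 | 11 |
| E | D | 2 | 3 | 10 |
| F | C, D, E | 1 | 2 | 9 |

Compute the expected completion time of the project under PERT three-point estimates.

te_A = (1 + 4·2 + 3)/6 = 12/6 = 2
te_B = (9 + 4·12 + 15)/6 = 72/6 = 12
te_C = (8 + 4·14 + 26)/6 = 90/6 = 15
te_D = (7 + 4·9 + 11)/6 = 54/6 = 9
te_E = (2 + 4·3 + 10)/6 = 24/6 = 4
te_F = (1 + 4·2 + 9)/6 = 18/6 = 3

Forward pass:
ES_A = 0; EF_A = 2
ES_B = 0; EF_B = 12
ES_C = max(EF_A=2, EF_B=12) = 12; EF_C = 12+15 = 27
ES_D = max(EF_A=2, EF_B=12) = 12; EF_D = 12+9 = 21
ES_E = 21; EF_E = 21+4 = 25
ES_F = max(EF_C=27, EF_D=21, EF_E=25) = 27; EF_F = 27+3 = 30
Expected project duration μ = 30 days. Critical path: B → C → F.

30 days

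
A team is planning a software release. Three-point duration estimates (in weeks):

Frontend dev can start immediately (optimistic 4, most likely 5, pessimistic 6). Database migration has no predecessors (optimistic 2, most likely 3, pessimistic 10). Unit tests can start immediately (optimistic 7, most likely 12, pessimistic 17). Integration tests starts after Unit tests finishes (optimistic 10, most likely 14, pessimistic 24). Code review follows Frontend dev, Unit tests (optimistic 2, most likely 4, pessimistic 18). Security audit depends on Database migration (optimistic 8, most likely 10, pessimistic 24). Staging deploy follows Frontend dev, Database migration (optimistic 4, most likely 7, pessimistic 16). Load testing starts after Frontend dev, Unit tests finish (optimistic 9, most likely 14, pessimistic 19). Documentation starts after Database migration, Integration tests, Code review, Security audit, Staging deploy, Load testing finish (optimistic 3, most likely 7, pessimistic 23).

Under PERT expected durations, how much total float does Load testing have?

1 weeks

te_Frontend dev = (4 + 4·5 + 6)/6 = 30/6 = 5
te_Database migration = (2 + 4·3 + 10)/6 = 24/6 = 4
te_Unit tests = (7 + 4·12 + 17)/6 = 72/6 = 12
te_Integration tests = (10 + 4·14 + 24)/6 = 90/6 = 15
te_Code review = (2 + 4·4 + 18)/6 = 36/6 = 6
te_Security audit = (8 + 4·10 + 24)/6 = 72/6 = 12
te_Staging deploy = (4 + 4·7 + 16)/6 = 48/6 = 8
te_Load testing = (9 + 4·14 + 19)/6 = 84/6 = 14
te_Documentation = (3 + 4·7 + 23)/6 = 54/6 = 9

Forward pass:
ES_Frontend dev = 0; EF_Frontend dev = 5
ES_Database migration = 0; EF_Database migration = 4
ES_Unit tests = 0; EF_Unit tests = 12
ES_Integration tests = 12; EF_Integration tests = 12+15 = 27
ES_Code review = max(EF_Frontend dev=5, EF_Unit tests=12) = 12; EF_Code review = 12+6 = 18
ES_Security audit = 4; EF_Security audit = 4+12 = 16
ES_Staging deploy = max(EF_Frontend dev=5, EF_Database migration=4) = 5; EF_Staging deploy = 5+8 = 13
ES_Load testing = max(EF_Frontend dev=5, EF_Unit tests=12) = 12; EF_Load testing = 12+14 = 26
ES_Documentation = max(EF_Database migration=4, EF_Integration tests=27, EF_Code review=18, EF_Security audit=16, EF_Staging deploy=13, EF_Load testing=26) = 27; EF_Documentation = 27+9 = 36
Expected project duration μ = 36 weeks. Critical path: Unit tests → Integration tests → Documentation.

Backward pass:
LF_Documentation = 36; LS_Documentation = 36−9 = 27
LF_Load testing = LS_Documentation = 27; LS_Load testing = 27−14 = 13
LF_Staging deploy = LS_Documentation = 27; LS_Staging deploy = 27−8 = 19
LF_Security audit = LS_Documentation = 27; LS_Security audit = 27−12 = 15
LF_Code review = LS_Documentation = 27; LS_Code review = 27−6 = 21
LF_Integration tests = LS_Documentation = 27; LS_Integration tests = 27−15 = 12
LF_Unit tests = min(LS_Integration tests=12, LS_Code review=21, LS_Load testing=13) = 12; LS_Unit tests = 12−12 = 0
LF_Database migration = min(LS_Security audit=15, LS_Staging deploy=19, LS_Documentation=27) = 15; LS_Database migration = 15−4 = 11
LF_Frontend dev = min(LS_Code review=21, LS_Staging deploy=19, LS_Load testing=13) = 13; LS_Frontend dev = 13−5 = 8
Slack_Load testing = LS_Load testing − ES_Load testing = 13 − 12 = 1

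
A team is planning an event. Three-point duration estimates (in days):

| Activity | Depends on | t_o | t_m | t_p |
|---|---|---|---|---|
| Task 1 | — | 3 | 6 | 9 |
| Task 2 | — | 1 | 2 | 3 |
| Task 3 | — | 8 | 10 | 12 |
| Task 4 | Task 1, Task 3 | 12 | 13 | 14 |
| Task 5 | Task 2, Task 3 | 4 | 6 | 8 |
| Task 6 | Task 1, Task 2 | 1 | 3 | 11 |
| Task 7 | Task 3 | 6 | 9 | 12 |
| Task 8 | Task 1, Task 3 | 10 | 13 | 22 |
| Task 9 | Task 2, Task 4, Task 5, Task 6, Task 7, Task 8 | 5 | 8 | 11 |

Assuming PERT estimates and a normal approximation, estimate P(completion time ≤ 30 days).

0.196

te_Task 1 = (3 + 4·6 + 9)/6 = 36/6 = 6; σ²_Task 1 = ((9−3)/6)² = 1.000
te_Task 2 = (1 + 4·2 + 3)/6 = 12/6 = 2; σ²_Task 2 = ((3−1)/6)² = 0.111
te_Task 3 = (8 + 4·10 + 12)/6 = 60/6 = 10; σ²_Task 3 = ((12−8)/6)² = 0.444
te_Task 4 = (12 + 4·13 + 14)/6 = 78/6 = 13; σ²_Task 4 = ((14−12)/6)² = 0.111
te_Task 5 = (4 + 4·6 + 8)/6 = 36/6 = 6; σ²_Task 5 = ((8−4)/6)² = 0.444
te_Task 6 = (1 + 4·3 + 11)/6 = 24/6 = 4; σ²_Task 6 = ((11−1)/6)² = 2.778
te_Task 7 = (6 + 4·9 + 12)/6 = 54/6 = 9; σ²_Task 7 = ((12−6)/6)² = 1.000
te_Task 8 = (10 + 4·13 + 22)/6 = 84/6 = 14; σ²_Task 8 = ((22−10)/6)² = 4.000
te_Task 9 = (5 + 4·8 + 11)/6 = 48/6 = 8; σ²_Task 9 = ((11−5)/6)² = 1.000

Forward pass:
ES_Task 1 = 0; EF_Task 1 = 6
ES_Task 2 = 0; EF_Task 2 = 2
ES_Task 3 = 0; EF_Task 3 = 10
ES_Task 4 = max(EF_Task 1=6, EF_Task 3=10) = 10; EF_Task 4 = 10+13 = 23
ES_Task 5 = max(EF_Task 2=2, EF_Task 3=10) = 10; EF_Task 5 = 10+6 = 16
ES_Task 6 = max(EF_Task 1=6, EF_Task 2=2) = 6; EF_Task 6 = 6+4 = 10
ES_Task 7 = 10; EF_Task 7 = 10+9 = 19
ES_Task 8 = max(EF_Task 1=6, EF_Task 3=10) = 10; EF_Task 8 = 10+14 = 24
ES_Task 9 = max(EF_Task 2=2, EF_Task 4=23, EF_Task 5=16, EF_Task 6=10, EF_Task 7=19, EF_Task 8=24) = 24; EF_Task 9 = 24+8 = 32
Expected project duration μ = 32 days. Critical path: Task 3 → Task 8 → Task 9.

Variance along critical path = 0.444 + 4.000 + 1.000 = 5.444; σ = √5.444 = 2.333 days.
Z = (30 − 32) / 2.333 = -0.857
P(T ≤ 30) = Φ(-0.857) ≈ 0.196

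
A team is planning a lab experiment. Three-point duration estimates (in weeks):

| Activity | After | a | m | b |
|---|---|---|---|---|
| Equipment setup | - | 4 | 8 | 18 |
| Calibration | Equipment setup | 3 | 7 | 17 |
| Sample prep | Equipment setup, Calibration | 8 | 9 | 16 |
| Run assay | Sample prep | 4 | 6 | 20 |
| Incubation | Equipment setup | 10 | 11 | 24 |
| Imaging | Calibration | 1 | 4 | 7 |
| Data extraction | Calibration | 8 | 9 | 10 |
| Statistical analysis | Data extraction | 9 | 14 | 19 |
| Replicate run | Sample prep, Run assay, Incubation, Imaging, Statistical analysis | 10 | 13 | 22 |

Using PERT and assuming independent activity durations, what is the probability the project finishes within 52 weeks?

0.318

te_Equipment setup = (4 + 4·8 + 18)/6 = 54/6 = 9; σ²_Equipment setup = ((18−4)/6)² = 5.444
te_Calibration = (3 + 4·7 + 17)/6 = 48/6 = 8; σ²_Calibration = ((17−3)/6)² = 5.444
te_Sample prep = (8 + 4·9 + 16)/6 = 60/6 = 10; σ²_Sample prep = ((16−8)/6)² = 1.778
te_Run assay = (4 + 4·6 + 20)/6 = 48/6 = 8; σ²_Run assay = ((20−4)/6)² = 7.111
te_Incubation = (10 + 4·11 + 24)/6 = 78/6 = 13; σ²_Incubation = ((24−10)/6)² = 5.444
te_Imaging = (1 + 4·4 + 7)/6 = 24/6 = 4; σ²_Imaging = ((7−1)/6)² = 1.000
te_Data extraction = (8 + 4·9 + 10)/6 = 54/6 = 9; σ²_Data extraction = ((10−8)/6)² = 0.111
te_Statistical analysis = (9 + 4·14 + 19)/6 = 84/6 = 14; σ²_Statistical analysis = ((19−9)/6)² = 2.778
te_Replicate run = (10 + 4·13 + 22)/6 = 84/6 = 14; σ²_Replicate run = ((22−10)/6)² = 4.000

Forward pass:
ES_Equipment setup = 0; EF_Equipment setup = 9
ES_Calibration = 9; EF_Calibration = 9+8 = 17
ES_Sample prep = max(EF_Equipment setup=9, EF_Calibration=17) = 17; EF_Sample prep = 17+10 = 27
ES_Run assay = 27; EF_Run assay = 27+8 = 35
ES_Incubation = 9; EF_Incubation = 9+13 = 22
ES_Imaging = 17; EF_Imaging = 17+4 = 21
ES_Data extraction = 17; EF_Data extraction = 17+9 = 26
ES_Statistical analysis = 26; EF_Statistical analysis = 26+14 = 40
ES_Replicate run = max(EF_Sample prep=27, EF_Run assay=35, EF_Incubation=22, EF_Imaging=21, EF_Statistical analysis=40) = 40; EF_Replicate run = 40+14 = 54
Expected project duration μ = 54 weeks. Critical path: Equipment setup → Calibration → Data extraction → Statistical analysis → Replicate run.

Variance along critical path = 5.444 + 5.444 + 0.111 + 2.778 + 4.000 = 17.778; σ = √17.778 = 4.216 weeks.
Z = (52 − 54) / 4.216 = -0.474
P(T ≤ 52) = Φ(-0.474) ≈ 0.318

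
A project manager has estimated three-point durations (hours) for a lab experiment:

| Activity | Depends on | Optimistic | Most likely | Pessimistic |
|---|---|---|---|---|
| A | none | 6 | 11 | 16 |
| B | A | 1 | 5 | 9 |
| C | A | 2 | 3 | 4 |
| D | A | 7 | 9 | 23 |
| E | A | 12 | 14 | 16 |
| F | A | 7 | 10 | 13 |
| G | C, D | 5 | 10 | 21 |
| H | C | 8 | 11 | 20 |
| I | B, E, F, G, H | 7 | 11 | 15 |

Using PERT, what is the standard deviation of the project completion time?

te_A = (6 + 4·11 + 16)/6 = 66/6 = 11; σ²_A = ((16−6)/6)² = 2.778
te_B = (1 + 4·5 + 9)/6 = 30/6 = 5; σ²_B = ((9−1)/6)² = 1.778
te_C = (2 + 4·3 + 4)/6 = 18/6 = 3; σ²_C = ((4−2)/6)² = 0.111
te_D = (7 + 4·9 + 23)/6 = 66/6 = 11; σ²_D = ((23−7)/6)² = 7.111
te_E = (12 + 4·14 + 16)/6 = 84/6 = 14; σ²_E = ((16−12)/6)² = 0.444
te_F = (7 + 4·10 + 13)/6 = 60/6 = 10; σ²_F = ((13−7)/6)² = 1.000
te_G = (5 + 4·10 + 21)/6 = 66/6 = 11; σ²_G = ((21−5)/6)² = 7.111
te_H = (8 + 4·11 + 20)/6 = 72/6 = 12; σ²_H = ((20−8)/6)² = 4.000
te_I = (7 + 4·11 + 15)/6 = 66/6 = 11; σ²_I = ((15−7)/6)² = 1.778

Forward pass:
ES_A = 0; EF_A = 11
ES_B = 11; EF_B = 11+5 = 16
ES_C = 11; EF_C = 11+3 = 14
ES_D = 11; EF_D = 11+11 = 22
ES_E = 11; EF_E = 11+14 = 25
ES_F = 11; EF_F = 11+10 = 21
ES_G = max(EF_C=14, EF_D=22) = 22; EF_G = 22+11 = 33
ES_H = 14; EF_H = 14+12 = 26
ES_I = max(EF_B=16, EF_E=25, EF_F=21, EF_G=33, EF_H=26) = 33; EF_I = 33+11 = 44
Expected project duration μ = 44 hours. Critical path: A → D → G → I.

Variance along critical path = 2.778 + 7.111 + 7.111 + 1.778 = 18.778
σ = √18.778 = 4.333 hours

4.33 hours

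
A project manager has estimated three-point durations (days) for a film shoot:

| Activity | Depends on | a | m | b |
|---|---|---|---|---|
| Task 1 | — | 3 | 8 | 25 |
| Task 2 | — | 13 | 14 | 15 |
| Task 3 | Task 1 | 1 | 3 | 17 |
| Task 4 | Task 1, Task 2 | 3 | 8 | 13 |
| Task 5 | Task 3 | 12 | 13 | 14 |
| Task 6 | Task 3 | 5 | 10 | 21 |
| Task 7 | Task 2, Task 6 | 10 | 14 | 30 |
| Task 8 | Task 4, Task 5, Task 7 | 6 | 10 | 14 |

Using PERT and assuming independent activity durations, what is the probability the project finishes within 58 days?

0.827

te_Task 1 = (3 + 4·8 + 25)/6 = 60/6 = 10; σ²_Task 1 = ((25−3)/6)² = 13.444
te_Task 2 = (13 + 4·14 + 15)/6 = 84/6 = 14; σ²_Task 2 = ((15−13)/6)² = 0.111
te_Task 3 = (1 + 4·3 + 17)/6 = 30/6 = 5; σ²_Task 3 = ((17−1)/6)² = 7.111
te_Task 4 = (3 + 4·8 + 13)/6 = 48/6 = 8; σ²_Task 4 = ((13−3)/6)² = 2.778
te_Task 5 = (12 + 4·13 + 14)/6 = 78/6 = 13; σ²_Task 5 = ((14−12)/6)² = 0.111
te_Task 6 = (5 + 4·10 + 21)/6 = 66/6 = 11; σ²_Task 6 = ((21−5)/6)² = 7.111
te_Task 7 = (10 + 4·14 + 30)/6 = 96/6 = 16; σ²_Task 7 = ((30−10)/6)² = 11.111
te_Task 8 = (6 + 4·10 + 14)/6 = 60/6 = 10; σ²_Task 8 = ((14−6)/6)² = 1.778

Forward pass:
ES_Task 1 = 0; EF_Task 1 = 10
ES_Task 2 = 0; EF_Task 2 = 14
ES_Task 3 = 10; EF_Task 3 = 10+5 = 15
ES_Task 4 = max(EF_Task 1=10, EF_Task 2=14) = 14; EF_Task 4 = 14+8 = 22
ES_Task 5 = 15; EF_Task 5 = 15+13 = 28
ES_Task 6 = 15; EF_Task 6 = 15+11 = 26
ES_Task 7 = max(EF_Task 2=14, EF_Task 6=26) = 26; EF_Task 7 = 26+16 = 42
ES_Task 8 = max(EF_Task 4=22, EF_Task 5=28, EF_Task 7=42) = 42; EF_Task 8 = 42+10 = 52
Expected project duration μ = 52 days. Critical path: Task 1 → Task 3 → Task 6 → Task 7 → Task 8.

Variance along critical path = 13.444 + 7.111 + 7.111 + 11.111 + 1.778 = 40.556; σ = √40.556 = 6.368 days.
Z = (58 − 52) / 6.368 = 0.942
P(T ≤ 58) = Φ(0.942) ≈ 0.827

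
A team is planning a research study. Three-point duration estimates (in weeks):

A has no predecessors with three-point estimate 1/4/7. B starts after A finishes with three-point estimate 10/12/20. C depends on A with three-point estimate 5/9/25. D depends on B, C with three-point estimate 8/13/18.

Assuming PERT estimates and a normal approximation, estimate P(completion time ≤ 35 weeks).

0.975

te_A = (1 + 4·4 + 7)/6 = 24/6 = 4; σ²_A = ((7−1)/6)² = 1.000
te_B = (10 + 4·12 + 20)/6 = 78/6 = 13; σ²_B = ((20−10)/6)² = 2.778
te_C = (5 + 4·9 + 25)/6 = 66/6 = 11; σ²_C = ((25−5)/6)² = 11.111
te_D = (8 + 4·13 + 18)/6 = 78/6 = 13; σ²_D = ((18−8)/6)² = 2.778

Forward pass:
ES_A = 0; EF_A = 4
ES_B = 4; EF_B = 4+13 = 17
ES_C = 4; EF_C = 4+11 = 15
ES_D = max(EF_B=17, EF_C=15) = 17; EF_D = 17+13 = 30
Expected project duration μ = 30 weeks. Critical path: A → B → D.

Variance along critical path = 1.000 + 2.778 + 2.778 = 6.556; σ = √6.556 = 2.560 weeks.
Z = (35 − 30) / 2.560 = 1.953
P(T ≤ 35) = Φ(1.953) ≈ 0.975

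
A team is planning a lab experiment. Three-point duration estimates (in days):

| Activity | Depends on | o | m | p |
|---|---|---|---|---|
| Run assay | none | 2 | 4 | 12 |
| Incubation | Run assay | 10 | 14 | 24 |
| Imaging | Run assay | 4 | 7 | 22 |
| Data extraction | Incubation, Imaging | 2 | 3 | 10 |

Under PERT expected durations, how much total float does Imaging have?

te_Run assay = (2 + 4·4 + 12)/6 = 30/6 = 5
te_Incubation = (10 + 4·14 + 24)/6 = 90/6 = 15
te_Imaging = (4 + 4·7 + 22)/6 = 54/6 = 9
te_Data extraction = (2 + 4·3 + 10)/6 = 24/6 = 4

Forward pass:
ES_Run assay = 0; EF_Run assay = 5
ES_Incubation = 5; EF_Incubation = 5+15 = 20
ES_Imaging = 5; EF_Imaging = 5+9 = 14
ES_Data extraction = max(EF_Incubation=20, EF_Imaging=14) = 20; EF_Data extraction = 20+4 = 24
Expected project duration μ = 24 days. Critical path: Run assay → Incubation → Data extraction.

Backward pass:
LF_Data extraction = 24; LS_Data extraction = 24−4 = 20
LF_Imaging = LS_Data extraction = 20; LS_Imaging = 20−9 = 11
LF_Incubation = LS_Data extraction = 20; LS_Incubation = 20−15 = 5
LF_Run assay = min(LS_Incubation=5, LS_Imaging=11) = 5; LS_Run assay = 5−5 = 0
Slack_Imaging = LS_Imaging − ES_Imaging = 11 − 5 = 6

6 days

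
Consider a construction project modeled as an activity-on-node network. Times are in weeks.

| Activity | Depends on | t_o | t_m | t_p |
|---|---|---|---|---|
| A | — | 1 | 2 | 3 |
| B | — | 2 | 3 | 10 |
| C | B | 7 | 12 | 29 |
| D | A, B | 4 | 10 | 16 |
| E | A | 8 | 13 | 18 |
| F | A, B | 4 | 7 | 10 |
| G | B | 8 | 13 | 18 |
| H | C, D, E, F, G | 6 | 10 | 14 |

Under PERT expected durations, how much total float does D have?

4 weeks

te_A = (1 + 4·2 + 3)/6 = 12/6 = 2
te_B = (2 + 4·3 + 10)/6 = 24/6 = 4
te_C = (7 + 4·12 + 29)/6 = 84/6 = 14
te_D = (4 + 4·10 + 16)/6 = 60/6 = 10
te_E = (8 + 4·13 + 18)/6 = 78/6 = 13
te_F = (4 + 4·7 + 10)/6 = 42/6 = 7
te_G = (8 + 4·13 + 18)/6 = 78/6 = 13
te_H = (6 + 4·10 + 14)/6 = 60/6 = 10

Forward pass:
ES_A = 0; EF_A = 2
ES_B = 0; EF_B = 4
ES_C = 4; EF_C = 4+14 = 18
ES_D = max(EF_A=2, EF_B=4) = 4; EF_D = 4+10 = 14
ES_E = 2; EF_E = 2+13 = 15
ES_F = max(EF_A=2, EF_B=4) = 4; EF_F = 4+7 = 11
ES_G = 4; EF_G = 4+13 = 17
ES_H = max(EF_C=18, EF_D=14, EF_E=15, EF_F=11, EF_G=17) = 18; EF_H = 18+10 = 28
Expected project duration μ = 28 weeks. Critical path: B → C → H.

Backward pass:
LF_H = 28; LS_H = 28−10 = 18
LF_G = LS_H = 18; LS_G = 18−13 = 5
LF_F = LS_H = 18; LS_F = 18−7 = 11
LF_E = LS_H = 18; LS_E = 18−13 = 5
LF_D = LS_H = 18; LS_D = 18−10 = 8
LF_C = LS_H = 18; LS_C = 18−14 = 4
LF_B = min(LS_C=4, LS_D=8, LS_F=11, LS_G=5) = 4; LS_B = 4−4 = 0
LF_A = min(LS_D=8, LS_E=5, LS_F=11) = 5; LS_A = 5−2 = 3
Slack_D = LS_D − ES_D = 8 − 4 = 4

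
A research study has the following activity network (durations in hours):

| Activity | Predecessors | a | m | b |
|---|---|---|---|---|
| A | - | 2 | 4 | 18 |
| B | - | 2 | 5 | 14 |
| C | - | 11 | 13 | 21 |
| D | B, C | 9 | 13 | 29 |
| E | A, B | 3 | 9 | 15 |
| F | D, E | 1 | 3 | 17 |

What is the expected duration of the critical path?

34 hours

te_A = (2 + 4·4 + 18)/6 = 36/6 = 6
te_B = (2 + 4·5 + 14)/6 = 36/6 = 6
te_C = (11 + 4·13 + 21)/6 = 84/6 = 14
te_D = (9 + 4·13 + 29)/6 = 90/6 = 15
te_E = (3 + 4·9 + 15)/6 = 54/6 = 9
te_F = (1 + 4·3 + 17)/6 = 30/6 = 5

Forward pass:
ES_A = 0; EF_A = 6
ES_B = 0; EF_B = 6
ES_C = 0; EF_C = 14
ES_D = max(EF_B=6, EF_C=14) = 14; EF_D = 14+15 = 29
ES_E = max(EF_A=6, EF_B=6) = 6; EF_E = 6+9 = 15
ES_F = max(EF_D=29, EF_E=15) = 29; EF_F = 29+5 = 34
Expected project duration μ = 34 hours. Critical path: C → D → F.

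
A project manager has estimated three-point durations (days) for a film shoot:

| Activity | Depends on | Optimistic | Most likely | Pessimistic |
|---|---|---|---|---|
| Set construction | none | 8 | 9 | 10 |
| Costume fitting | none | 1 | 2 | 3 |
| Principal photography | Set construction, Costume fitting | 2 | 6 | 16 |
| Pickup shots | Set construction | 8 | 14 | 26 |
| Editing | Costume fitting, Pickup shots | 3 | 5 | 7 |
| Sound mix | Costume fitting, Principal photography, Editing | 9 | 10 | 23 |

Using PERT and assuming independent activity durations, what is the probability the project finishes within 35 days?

0.061

te_Set construction = (8 + 4·9 + 10)/6 = 54/6 = 9; σ²_Set construction = ((10−8)/6)² = 0.111
te_Costume fitting = (1 + 4·2 + 3)/6 = 12/6 = 2; σ²_Costume fitting = ((3−1)/6)² = 0.111
te_Principal photography = (2 + 4·6 + 16)/6 = 42/6 = 7; σ²_Principal photography = ((16−2)/6)² = 5.444
te_Pickup shots = (8 + 4·14 + 26)/6 = 90/6 = 15; σ²_Pickup shots = ((26−8)/6)² = 9.000
te_Editing = (3 + 4·5 + 7)/6 = 30/6 = 5; σ²_Editing = ((7−3)/6)² = 0.444
te_Sound mix = (9 + 4·10 + 23)/6 = 72/6 = 12; σ²_Sound mix = ((23−9)/6)² = 5.444

Forward pass:
ES_Set construction = 0; EF_Set construction = 9
ES_Costume fitting = 0; EF_Costume fitting = 2
ES_Principal photography = max(EF_Set construction=9, EF_Costume fitting=2) = 9; EF_Principal photography = 9+7 = 16
ES_Pickup shots = 9; EF_Pickup shots = 9+15 = 24
ES_Editing = max(EF_Costume fitting=2, EF_Pickup shots=24) = 24; EF_Editing = 24+5 = 29
ES_Sound mix = max(EF_Costume fitting=2, EF_Principal photography=16, EF_Editing=29) = 29; EF_Sound mix = 29+12 = 41
Expected project duration μ = 41 days. Critical path: Set construction → Pickup shots → Editing → Sound mix.

Variance along critical path = 0.111 + 9.000 + 0.444 + 5.444 = 15.000; σ = √15.000 = 3.873 days.
Z = (35 − 41) / 3.873 = -1.549
P(T ≤ 35) = Φ(-1.549) ≈ 0.061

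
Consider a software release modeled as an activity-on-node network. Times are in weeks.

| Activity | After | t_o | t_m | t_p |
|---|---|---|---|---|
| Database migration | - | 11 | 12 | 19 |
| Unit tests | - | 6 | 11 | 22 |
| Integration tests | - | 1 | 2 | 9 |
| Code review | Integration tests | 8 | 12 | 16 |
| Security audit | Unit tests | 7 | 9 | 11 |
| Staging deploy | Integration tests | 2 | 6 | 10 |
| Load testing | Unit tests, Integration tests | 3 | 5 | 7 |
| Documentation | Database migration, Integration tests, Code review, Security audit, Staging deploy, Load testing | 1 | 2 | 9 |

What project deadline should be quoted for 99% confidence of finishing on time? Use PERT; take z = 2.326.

31.1 weeks

te_Database migration = (11 + 4·12 + 19)/6 = 78/6 = 13; σ²_Database migration = ((19−11)/6)² = 1.778
te_Unit tests = (6 + 4·11 + 22)/6 = 72/6 = 12; σ²_Unit tests = ((22−6)/6)² = 7.111
te_Integration tests = (1 + 4·2 + 9)/6 = 18/6 = 3; σ²_Integration tests = ((9−1)/6)² = 1.778
te_Code review = (8 + 4·12 + 16)/6 = 72/6 = 12; σ²_Code review = ((16−8)/6)² = 1.778
te_Security audit = (7 + 4·9 + 11)/6 = 54/6 = 9; σ²_Security audit = ((11−7)/6)² = 0.444
te_Staging deploy = (2 + 4·6 + 10)/6 = 36/6 = 6; σ²_Staging deploy = ((10−2)/6)² = 1.778
te_Load testing = (3 + 4·5 + 7)/6 = 30/6 = 5; σ²_Load testing = ((7−3)/6)² = 0.444
te_Documentation = (1 + 4·2 + 9)/6 = 18/6 = 3; σ²_Documentation = ((9−1)/6)² = 1.778

Forward pass:
ES_Database migration = 0; EF_Database migration = 13
ES_Unit tests = 0; EF_Unit tests = 12
ES_Integration tests = 0; EF_Integration tests = 3
ES_Code review = 3; EF_Code review = 3+12 = 15
ES_Security audit = 12; EF_Security audit = 12+9 = 21
ES_Staging deploy = 3; EF_Staging deploy = 3+6 = 9
ES_Load testing = max(EF_Unit tests=12, EF_Integration tests=3) = 12; EF_Load testing = 12+5 = 17
ES_Documentation = max(EF_Database migration=13, EF_Integration tests=3, EF_Code review=15, EF_Security audit=21, EF_Staging deploy=9, EF_Load testing=17) = 21; EF_Documentation = 21+3 = 24
Expected project duration μ = 24 weeks. Critical path: Unit tests → Security audit → Documentation.

Variance along critical path = 7.111 + 0.444 + 1.778 = 9.333; σ = 3.055 weeks.
D = μ + z·σ = 24 + 2.326·3.055 = 31.1 weeks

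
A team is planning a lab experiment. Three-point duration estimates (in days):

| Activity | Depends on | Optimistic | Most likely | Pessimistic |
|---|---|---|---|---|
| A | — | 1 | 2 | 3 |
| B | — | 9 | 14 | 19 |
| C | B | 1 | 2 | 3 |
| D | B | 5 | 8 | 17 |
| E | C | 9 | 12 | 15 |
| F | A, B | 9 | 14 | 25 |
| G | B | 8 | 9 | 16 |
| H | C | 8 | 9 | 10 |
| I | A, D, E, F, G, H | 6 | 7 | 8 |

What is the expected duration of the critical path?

36 days

te_A = (1 + 4·2 + 3)/6 = 12/6 = 2
te_B = (9 + 4·14 + 19)/6 = 84/6 = 14
te_C = (1 + 4·2 + 3)/6 = 12/6 = 2
te_D = (5 + 4·8 + 17)/6 = 54/6 = 9
te_E = (9 + 4·12 + 15)/6 = 72/6 = 12
te_F = (9 + 4·14 + 25)/6 = 90/6 = 15
te_G = (8 + 4·9 + 16)/6 = 60/6 = 10
te_H = (8 + 4·9 + 10)/6 = 54/6 = 9
te_I = (6 + 4·7 + 8)/6 = 42/6 = 7

Forward pass:
ES_A = 0; EF_A = 2
ES_B = 0; EF_B = 14
ES_C = 14; EF_C = 14+2 = 16
ES_D = 14; EF_D = 14+9 = 23
ES_E = 16; EF_E = 16+12 = 28
ES_F = max(EF_A=2, EF_B=14) = 14; EF_F = 14+15 = 29
ES_G = 14; EF_G = 14+10 = 24
ES_H = 16; EF_H = 16+9 = 25
ES_I = max(EF_A=2, EF_D=23, EF_E=28, EF_F=29, EF_G=24, EF_H=25) = 29; EF_I = 29+7 = 36
Expected project duration μ = 36 days. Critical path: B → F → I.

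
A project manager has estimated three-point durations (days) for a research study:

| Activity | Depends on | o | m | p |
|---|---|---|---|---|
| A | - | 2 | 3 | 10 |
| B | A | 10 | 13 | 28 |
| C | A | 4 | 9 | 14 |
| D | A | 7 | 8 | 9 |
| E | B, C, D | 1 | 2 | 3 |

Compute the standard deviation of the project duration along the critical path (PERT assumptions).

te_A = (2 + 4·3 + 10)/6 = 24/6 = 4; σ²_A = ((10−2)/6)² = 1.778
te_B = (10 + 4·13 + 28)/6 = 90/6 = 15; σ²_B = ((28−10)/6)² = 9.000
te_C = (4 + 4·9 + 14)/6 = 54/6 = 9; σ²_C = ((14−4)/6)² = 2.778
te_D = (7 + 4·8 + 9)/6 = 48/6 = 8; σ²_D = ((9−7)/6)² = 0.111
te_E = (1 + 4·2 + 3)/6 = 12/6 = 2; σ²_E = ((3−1)/6)² = 0.111

Forward pass:
ES_A = 0; EF_A = 4
ES_B = 4; EF_B = 4+15 = 19
ES_C = 4; EF_C = 4+9 = 13
ES_D = 4; EF_D = 4+8 = 12
ES_E = max(EF_B=19, EF_C=13, EF_D=12) = 19; EF_E = 19+2 = 21
Expected project duration μ = 21 days. Critical path: A → B → E.

Variance along critical path = 1.778 + 9.000 + 0.111 = 10.889
σ = √10.889 = 3.300 days

3.30 days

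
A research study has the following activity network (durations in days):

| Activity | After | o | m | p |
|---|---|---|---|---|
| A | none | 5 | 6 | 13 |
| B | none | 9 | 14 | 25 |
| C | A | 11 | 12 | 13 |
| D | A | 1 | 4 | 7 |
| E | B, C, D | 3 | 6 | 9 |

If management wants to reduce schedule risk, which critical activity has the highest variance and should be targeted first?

A

te_A = (5 + 4·6 + 13)/6 = 42/6 = 7; σ²_A = ((13−5)/6)² = 1.778
te_B = (9 + 4·14 + 25)/6 = 90/6 = 15; σ²_B = ((25−9)/6)² = 7.111
te_C = (11 + 4·12 + 13)/6 = 72/6 = 12; σ²_C = ((13−11)/6)² = 0.111
te_D = (1 + 4·4 + 7)/6 = 24/6 = 4; σ²_D = ((7−1)/6)² = 1.000
te_E = (3 + 4·6 + 9)/6 = 36/6 = 6; σ²_E = ((9−3)/6)² = 1.000

Forward pass:
ES_A = 0; EF_A = 7
ES_B = 0; EF_B = 15
ES_C = 7; EF_C = 7+12 = 19
ES_D = 7; EF_D = 7+4 = 11
ES_E = max(EF_B=15, EF_C=19, EF_D=11) = 19; EF_E = 19+6 = 25
Expected project duration μ = 25 days. Critical path: A → C → E.

Variances on critical path: σ²_A=1.778, σ²_C=0.111, σ²_E=1.000.
Largest is σ²_A = 1.778.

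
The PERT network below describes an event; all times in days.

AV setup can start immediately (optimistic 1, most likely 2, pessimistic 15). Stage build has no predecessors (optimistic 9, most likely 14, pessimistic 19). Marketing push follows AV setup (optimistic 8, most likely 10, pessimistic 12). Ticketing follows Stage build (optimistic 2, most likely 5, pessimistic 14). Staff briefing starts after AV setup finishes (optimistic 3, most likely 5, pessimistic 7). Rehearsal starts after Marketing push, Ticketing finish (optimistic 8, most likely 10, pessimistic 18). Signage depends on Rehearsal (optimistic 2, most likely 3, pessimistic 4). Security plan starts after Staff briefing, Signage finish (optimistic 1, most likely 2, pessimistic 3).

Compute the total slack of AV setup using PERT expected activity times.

te_AV setup = (1 + 4·2 + 15)/6 = 24/6 = 4
te_Stage build = (9 + 4·14 + 19)/6 = 84/6 = 14
te_Marketing push = (8 + 4·10 + 12)/6 = 60/6 = 10
te_Ticketing = (2 + 4·5 + 14)/6 = 36/6 = 6
te_Staff briefing = (3 + 4·5 + 7)/6 = 30/6 = 5
te_Rehearsal = (8 + 4·10 + 18)/6 = 66/6 = 11
te_Signage = (2 + 4·3 + 4)/6 = 18/6 = 3
te_Security plan = (1 + 4·2 + 3)/6 = 12/6 = 2

Forward pass:
ES_AV setup = 0; EF_AV setup = 4
ES_Stage build = 0; EF_Stage build = 14
ES_Marketing push = 4; EF_Marketing push = 4+10 = 14
ES_Ticketing = 14; EF_Ticketing = 14+6 = 20
ES_Staff briefing = 4; EF_Staff briefing = 4+5 = 9
ES_Rehearsal = max(EF_Marketing push=14, EF_Ticketing=20) = 20; EF_Rehearsal = 20+11 = 31
ES_Signage = 31; EF_Signage = 31+3 = 34
ES_Security plan = max(EF_Staff briefing=9, EF_Signage=34) = 34; EF_Security plan = 34+2 = 36
Expected project duration μ = 36 days. Critical path: Stage build → Ticketing → Rehearsal → Signage → Security plan.

Backward pass:
LF_Security plan = 36; LS_Security plan = 36−2 = 34
LF_Signage = LS_Security plan = 34; LS_Signage = 34−3 = 31
LF_Rehearsal = LS_Signage = 31; LS_Rehearsal = 31−11 = 20
LF_Staff briefing = LS_Security plan = 34; LS_Staff briefing = 34−5 = 29
LF_Ticketing = LS_Rehearsal = 20; LS_Ticketing = 20−6 = 14
LF_Marketing push = LS_Rehearsal = 20; LS_Marketing push = 20−10 = 10
LF_Stage build = LS_Ticketing = 14; LS_Stage build = 14−14 = 0
LF_AV setup = min(LS_Marketing push=10, LS_Staff briefing=29) = 10; LS_AV setup = 10−4 = 6
Slack_AV setup = LS_AV setup − ES_AV setup = 6 − 0 = 6

6 days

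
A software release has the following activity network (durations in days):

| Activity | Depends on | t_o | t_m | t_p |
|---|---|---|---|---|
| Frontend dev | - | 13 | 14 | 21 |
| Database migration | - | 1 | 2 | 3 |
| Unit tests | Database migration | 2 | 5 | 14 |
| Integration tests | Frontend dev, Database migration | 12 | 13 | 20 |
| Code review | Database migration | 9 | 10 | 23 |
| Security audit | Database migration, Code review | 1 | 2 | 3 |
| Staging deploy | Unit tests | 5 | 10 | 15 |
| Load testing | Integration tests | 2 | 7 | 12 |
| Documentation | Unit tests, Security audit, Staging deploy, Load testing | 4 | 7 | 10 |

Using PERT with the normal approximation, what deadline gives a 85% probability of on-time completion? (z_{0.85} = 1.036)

te_Frontend dev = (13 + 4·14 + 21)/6 = 90/6 = 15; σ²_Frontend dev = ((21−13)/6)² = 1.778
te_Database migration = (1 + 4·2 + 3)/6 = 12/6 = 2; σ²_Database migration = ((3−1)/6)² = 0.111
te_Unit tests = (2 + 4·5 + 14)/6 = 36/6 = 6; σ²_Unit tests = ((14−2)/6)² = 4.000
te_Integration tests = (12 + 4·13 + 20)/6 = 84/6 = 14; σ²_Integration tests = ((20−12)/6)² = 1.778
te_Code review = (9 + 4·10 + 23)/6 = 72/6 = 12; σ²_Code review = ((23−9)/6)² = 5.444
te_Security audit = (1 + 4·2 + 3)/6 = 12/6 = 2; σ²_Security audit = ((3−1)/6)² = 0.111
te_Staging deploy = (5 + 4·10 + 15)/6 = 60/6 = 10; σ²_Staging deploy = ((15−5)/6)² = 2.778
te_Load testing = (2 + 4·7 + 12)/6 = 42/6 = 7; σ²_Load testing = ((12−2)/6)² = 2.778
te_Documentation = (4 + 4·7 + 10)/6 = 42/6 = 7; σ²_Documentation = ((10−4)/6)² = 1.000

Forward pass:
ES_Frontend dev = 0; EF_Frontend dev = 15
ES_Database migration = 0; EF_Database migration = 2
ES_Unit tests = 2; EF_Unit tests = 2+6 = 8
ES_Integration tests = max(EF_Frontend dev=15, EF_Database migration=2) = 15; EF_Integration tests = 15+14 = 29
ES_Code review = 2; EF_Code review = 2+12 = 14
ES_Security audit = max(EF_Database migration=2, EF_Code review=14) = 14; EF_Security audit = 14+2 = 16
ES_Staging deploy = 8; EF_Staging deploy = 8+10 = 18
ES_Load testing = 29; EF_Load testing = 29+7 = 36
ES_Documentation = max(EF_Unit tests=8, EF_Security audit=16, EF_Staging deploy=18, EF_Load testing=36) = 36; EF_Documentation = 36+7 = 43
Expected project duration μ = 43 days. Critical path: Frontend dev → Integration tests → Load testing → Documentation.

Variance along critical path = 1.778 + 1.778 + 2.778 + 1.000 = 7.333; σ = 2.708 days.
D = μ + z·σ = 43 + 1.036·2.708 = 45.8 days

45.8 days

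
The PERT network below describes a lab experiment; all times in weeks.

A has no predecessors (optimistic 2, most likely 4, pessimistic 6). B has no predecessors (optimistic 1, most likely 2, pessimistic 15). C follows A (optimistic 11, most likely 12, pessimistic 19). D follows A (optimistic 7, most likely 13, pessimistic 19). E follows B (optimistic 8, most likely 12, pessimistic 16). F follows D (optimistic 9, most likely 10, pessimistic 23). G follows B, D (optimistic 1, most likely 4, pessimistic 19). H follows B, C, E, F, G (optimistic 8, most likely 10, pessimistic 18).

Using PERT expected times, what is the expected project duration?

te_A = (2 + 4·4 + 6)/6 = 24/6 = 4
te_B = (1 + 4·2 + 15)/6 = 24/6 = 4
te_C = (11 + 4·12 + 19)/6 = 78/6 = 13
te_D = (7 + 4·13 + 19)/6 = 78/6 = 13
te_E = (8 + 4·12 + 16)/6 = 72/6 = 12
te_F = (9 + 4·10 + 23)/6 = 72/6 = 12
te_G = (1 + 4·4 + 19)/6 = 36/6 = 6
te_H = (8 + 4·10 + 18)/6 = 66/6 = 11

Forward pass:
ES_A = 0; EF_A = 4
ES_B = 0; EF_B = 4
ES_C = 4; EF_C = 4+13 = 17
ES_D = 4; EF_D = 4+13 = 17
ES_E = 4; EF_E = 4+12 = 16
ES_F = 17; EF_F = 17+12 = 29
ES_G = max(EF_B=4, EF_D=17) = 17; EF_G = 17+6 = 23
ES_H = max(EF_B=4, EF_C=17, EF_E=16, EF_F=29, EF_G=23) = 29; EF_H = 29+11 = 40
Expected project duration μ = 40 weeks. Critical path: A → D → F → H.

40 weeks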